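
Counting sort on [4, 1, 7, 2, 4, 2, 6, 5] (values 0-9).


Input: [4, 1, 7, 2, 4, 2, 6, 5]
Counts: [0, 1, 2, 0, 2, 1, 1, 1, 0, 0]

Sorted: [1, 2, 2, 4, 4, 5, 6, 7]


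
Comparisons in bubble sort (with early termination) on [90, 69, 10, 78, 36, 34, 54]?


Algorithm: bubble sort (with early termination)
Input: [90, 69, 10, 78, 36, 34, 54]
Sorted: [10, 34, 36, 54, 69, 78, 90]

20


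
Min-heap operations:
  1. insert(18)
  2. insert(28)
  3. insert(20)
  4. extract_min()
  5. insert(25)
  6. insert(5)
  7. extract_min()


insert(18) -> [18]
insert(28) -> [18, 28]
insert(20) -> [18, 28, 20]
extract_min()->18, [20, 28]
insert(25) -> [20, 28, 25]
insert(5) -> [5, 20, 25, 28]
extract_min()->5, [20, 28, 25]

Final heap: [20, 28, 25]


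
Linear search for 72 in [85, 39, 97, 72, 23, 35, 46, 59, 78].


i=0: 85!=72
i=1: 39!=72
i=2: 97!=72
i=3: 72==72 found!

Found at 3, 4 comps


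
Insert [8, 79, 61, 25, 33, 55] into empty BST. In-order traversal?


Insert 8: root
Insert 79: R from 8
Insert 61: R from 8 -> L from 79
Insert 25: R from 8 -> L from 79 -> L from 61
Insert 33: R from 8 -> L from 79 -> L from 61 -> R from 25
Insert 55: R from 8 -> L from 79 -> L from 61 -> R from 25 -> R from 33

In-order: [8, 25, 33, 55, 61, 79]


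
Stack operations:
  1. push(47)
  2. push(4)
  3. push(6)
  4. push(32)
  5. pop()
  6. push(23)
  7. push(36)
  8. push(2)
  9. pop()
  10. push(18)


push(47) -> [47]
push(4) -> [47, 4]
push(6) -> [47, 4, 6]
push(32) -> [47, 4, 6, 32]
pop()->32, [47, 4, 6]
push(23) -> [47, 4, 6, 23]
push(36) -> [47, 4, 6, 23, 36]
push(2) -> [47, 4, 6, 23, 36, 2]
pop()->2, [47, 4, 6, 23, 36]
push(18) -> [47, 4, 6, 23, 36, 18]

Final stack: [47, 4, 6, 23, 36, 18]


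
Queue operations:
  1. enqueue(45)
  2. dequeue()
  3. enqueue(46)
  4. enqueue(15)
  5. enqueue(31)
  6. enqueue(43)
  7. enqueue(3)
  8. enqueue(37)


enqueue(45) -> [45]
dequeue()->45, []
enqueue(46) -> [46]
enqueue(15) -> [46, 15]
enqueue(31) -> [46, 15, 31]
enqueue(43) -> [46, 15, 31, 43]
enqueue(3) -> [46, 15, 31, 43, 3]
enqueue(37) -> [46, 15, 31, 43, 3, 37]

Final queue: [46, 15, 31, 43, 3, 37]


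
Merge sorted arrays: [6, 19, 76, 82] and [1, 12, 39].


Take 1 from B
Take 6 from A
Take 12 from B
Take 19 from A
Take 39 from B

Merged: [1, 6, 12, 19, 39, 76, 82]


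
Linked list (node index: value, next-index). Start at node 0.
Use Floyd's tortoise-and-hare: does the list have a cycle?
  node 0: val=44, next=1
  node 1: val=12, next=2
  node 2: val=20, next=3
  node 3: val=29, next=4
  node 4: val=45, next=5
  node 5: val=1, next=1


Floyd's tortoise (slow, +1) and hare (fast, +2):
  init: slow=0, fast=0
  step 1: slow=1, fast=2
  step 2: slow=2, fast=4
  step 3: slow=3, fast=1
  step 4: slow=4, fast=3
  step 5: slow=5, fast=5
  slow == fast at node 5: cycle detected

Cycle: yes


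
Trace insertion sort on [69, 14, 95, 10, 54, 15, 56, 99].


Initial: [69, 14, 95, 10, 54, 15, 56, 99]
Insert 14: [14, 69, 95, 10, 54, 15, 56, 99]
Insert 95: [14, 69, 95, 10, 54, 15, 56, 99]
Insert 10: [10, 14, 69, 95, 54, 15, 56, 99]
Insert 54: [10, 14, 54, 69, 95, 15, 56, 99]
Insert 15: [10, 14, 15, 54, 69, 95, 56, 99]
Insert 56: [10, 14, 15, 54, 56, 69, 95, 99]
Insert 99: [10, 14, 15, 54, 56, 69, 95, 99]

Sorted: [10, 14, 15, 54, 56, 69, 95, 99]


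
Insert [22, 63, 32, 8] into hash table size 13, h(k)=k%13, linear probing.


Insert 22: h=9 -> slot 9
Insert 63: h=11 -> slot 11
Insert 32: h=6 -> slot 6
Insert 8: h=8 -> slot 8

Table: [None, None, None, None, None, None, 32, None, 8, 22, None, 63, None]


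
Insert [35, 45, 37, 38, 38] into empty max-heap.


Insert 35: [35]
Insert 45: [45, 35]
Insert 37: [45, 35, 37]
Insert 38: [45, 38, 37, 35]
Insert 38: [45, 38, 37, 35, 38]

Final heap: [45, 38, 37, 35, 38]


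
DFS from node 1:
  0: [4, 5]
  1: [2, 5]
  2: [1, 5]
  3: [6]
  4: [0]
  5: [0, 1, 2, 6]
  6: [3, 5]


Visit 1, push [5, 2]
Visit 2, push [5]
Visit 5, push [6, 0]
Visit 0, push [4]
Visit 4, push []
Visit 6, push [3]
Visit 3, push []

DFS order: [1, 2, 5, 0, 4, 6, 3]


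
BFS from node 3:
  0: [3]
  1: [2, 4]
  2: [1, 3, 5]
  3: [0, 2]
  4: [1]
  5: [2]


Visit 3, enqueue [0, 2]
Visit 0, enqueue []
Visit 2, enqueue [1, 5]
Visit 1, enqueue [4]
Visit 5, enqueue []
Visit 4, enqueue []

BFS order: [3, 0, 2, 1, 5, 4]


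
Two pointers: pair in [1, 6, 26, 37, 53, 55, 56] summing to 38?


lo=0(1)+hi=6(56)=57
lo=0(1)+hi=5(55)=56
lo=0(1)+hi=4(53)=54
lo=0(1)+hi=3(37)=38

Yes: 1+37=38


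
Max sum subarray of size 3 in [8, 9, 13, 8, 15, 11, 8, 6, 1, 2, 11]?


[0:3]: 30
[1:4]: 30
[2:5]: 36
[3:6]: 34
[4:7]: 34
[5:8]: 25
[6:9]: 15
[7:10]: 9
[8:11]: 14

Max: 36 at [2:5]


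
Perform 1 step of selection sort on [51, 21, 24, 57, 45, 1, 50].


Initial: [51, 21, 24, 57, 45, 1, 50]
Step 1: min=1 at 5
  Swap: [1, 21, 24, 57, 45, 51, 50]

After 1 step: [1, 21, 24, 57, 45, 51, 50]


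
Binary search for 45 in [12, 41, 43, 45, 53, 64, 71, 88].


Step 1: lo=0, hi=7, mid=3, val=45

Found at index 3


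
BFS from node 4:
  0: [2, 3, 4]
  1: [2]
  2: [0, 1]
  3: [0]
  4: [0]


Visit 4, enqueue [0]
Visit 0, enqueue [2, 3]
Visit 2, enqueue [1]
Visit 3, enqueue []
Visit 1, enqueue []

BFS order: [4, 0, 2, 3, 1]


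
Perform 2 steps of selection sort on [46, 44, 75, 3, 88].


Initial: [46, 44, 75, 3, 88]
Step 1: min=3 at 3
  Swap: [3, 44, 75, 46, 88]
Step 2: min=44 at 1
  Swap: [3, 44, 75, 46, 88]

After 2 steps: [3, 44, 75, 46, 88]


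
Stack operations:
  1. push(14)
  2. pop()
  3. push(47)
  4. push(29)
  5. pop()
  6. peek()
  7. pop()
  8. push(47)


push(14) -> [14]
pop()->14, []
push(47) -> [47]
push(29) -> [47, 29]
pop()->29, [47]
peek()->47
pop()->47, []
push(47) -> [47]

Final stack: [47]


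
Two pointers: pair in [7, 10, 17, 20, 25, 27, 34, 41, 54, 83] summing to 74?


lo=0(7)+hi=9(83)=90
lo=0(7)+hi=8(54)=61
lo=1(10)+hi=8(54)=64
lo=2(17)+hi=8(54)=71
lo=3(20)+hi=8(54)=74

Yes: 20+54=74


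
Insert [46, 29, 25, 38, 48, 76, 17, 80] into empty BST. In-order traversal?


Insert 46: root
Insert 29: L from 46
Insert 25: L from 46 -> L from 29
Insert 38: L from 46 -> R from 29
Insert 48: R from 46
Insert 76: R from 46 -> R from 48
Insert 17: L from 46 -> L from 29 -> L from 25
Insert 80: R from 46 -> R from 48 -> R from 76

In-order: [17, 25, 29, 38, 46, 48, 76, 80]


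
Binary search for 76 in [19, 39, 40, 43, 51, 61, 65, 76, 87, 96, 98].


Step 1: lo=0, hi=10, mid=5, val=61
Step 2: lo=6, hi=10, mid=8, val=87
Step 3: lo=6, hi=7, mid=6, val=65
Step 4: lo=7, hi=7, mid=7, val=76

Found at index 7


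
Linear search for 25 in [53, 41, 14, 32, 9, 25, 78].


i=0: 53!=25
i=1: 41!=25
i=2: 14!=25
i=3: 32!=25
i=4: 9!=25
i=5: 25==25 found!

Found at 5, 6 comps


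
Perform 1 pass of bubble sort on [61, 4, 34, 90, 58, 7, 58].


Initial: [61, 4, 34, 90, 58, 7, 58]
Pass 1: [4, 34, 61, 58, 7, 58, 90] (5 swaps)

After 1 pass: [4, 34, 61, 58, 7, 58, 90]


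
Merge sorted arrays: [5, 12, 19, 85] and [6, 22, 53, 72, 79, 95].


Take 5 from A
Take 6 from B
Take 12 from A
Take 19 from A
Take 22 from B
Take 53 from B
Take 72 from B
Take 79 from B
Take 85 from A

Merged: [5, 6, 12, 19, 22, 53, 72, 79, 85, 95]


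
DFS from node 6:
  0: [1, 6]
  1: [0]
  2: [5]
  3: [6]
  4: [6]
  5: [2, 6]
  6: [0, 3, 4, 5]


Visit 6, push [5, 4, 3, 0]
Visit 0, push [1]
Visit 1, push []
Visit 3, push []
Visit 4, push []
Visit 5, push [2]
Visit 2, push []

DFS order: [6, 0, 1, 3, 4, 5, 2]


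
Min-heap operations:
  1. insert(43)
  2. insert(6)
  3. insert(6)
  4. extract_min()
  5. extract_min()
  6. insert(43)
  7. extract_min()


insert(43) -> [43]
insert(6) -> [6, 43]
insert(6) -> [6, 43, 6]
extract_min()->6, [6, 43]
extract_min()->6, [43]
insert(43) -> [43, 43]
extract_min()->43, [43]

Final heap: [43]


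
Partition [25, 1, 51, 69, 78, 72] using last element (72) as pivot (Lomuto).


Pivot: 72
  25 <= 72: advance i (no swap)
  1 <= 72: advance i (no swap)
  51 <= 72: advance i (no swap)
  69 <= 72: advance i (no swap)
Place pivot at 4: [25, 1, 51, 69, 72, 78]

Partitioned: [25, 1, 51, 69, 72, 78]


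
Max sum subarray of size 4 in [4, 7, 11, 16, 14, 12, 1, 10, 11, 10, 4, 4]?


[0:4]: 38
[1:5]: 48
[2:6]: 53
[3:7]: 43
[4:8]: 37
[5:9]: 34
[6:10]: 32
[7:11]: 35
[8:12]: 29

Max: 53 at [2:6]


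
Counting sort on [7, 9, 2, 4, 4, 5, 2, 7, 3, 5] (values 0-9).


Input: [7, 9, 2, 4, 4, 5, 2, 7, 3, 5]
Counts: [0, 0, 2, 1, 2, 2, 0, 2, 0, 1]

Sorted: [2, 2, 3, 4, 4, 5, 5, 7, 7, 9]


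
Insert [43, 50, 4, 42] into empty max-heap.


Insert 43: [43]
Insert 50: [50, 43]
Insert 4: [50, 43, 4]
Insert 42: [50, 43, 4, 42]

Final heap: [50, 43, 4, 42]


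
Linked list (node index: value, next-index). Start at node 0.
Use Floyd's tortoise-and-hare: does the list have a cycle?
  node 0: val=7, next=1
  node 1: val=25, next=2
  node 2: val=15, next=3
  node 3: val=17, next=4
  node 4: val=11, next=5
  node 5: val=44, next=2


Floyd's tortoise (slow, +1) and hare (fast, +2):
  init: slow=0, fast=0
  step 1: slow=1, fast=2
  step 2: slow=2, fast=4
  step 3: slow=3, fast=2
  step 4: slow=4, fast=4
  slow == fast at node 4: cycle detected

Cycle: yes


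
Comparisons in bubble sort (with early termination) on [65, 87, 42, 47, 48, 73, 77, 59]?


Algorithm: bubble sort (with early termination)
Input: [65, 87, 42, 47, 48, 73, 77, 59]
Sorted: [42, 47, 48, 59, 65, 73, 77, 87]

25


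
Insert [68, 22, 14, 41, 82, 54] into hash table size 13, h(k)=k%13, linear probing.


Insert 68: h=3 -> slot 3
Insert 22: h=9 -> slot 9
Insert 14: h=1 -> slot 1
Insert 41: h=2 -> slot 2
Insert 82: h=4 -> slot 4
Insert 54: h=2, 3 probes -> slot 5

Table: [None, 14, 41, 68, 82, 54, None, None, None, 22, None, None, None]


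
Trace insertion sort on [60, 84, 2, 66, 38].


Initial: [60, 84, 2, 66, 38]
Insert 84: [60, 84, 2, 66, 38]
Insert 2: [2, 60, 84, 66, 38]
Insert 66: [2, 60, 66, 84, 38]
Insert 38: [2, 38, 60, 66, 84]

Sorted: [2, 38, 60, 66, 84]


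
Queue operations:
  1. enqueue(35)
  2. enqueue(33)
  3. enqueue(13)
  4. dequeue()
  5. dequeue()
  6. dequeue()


enqueue(35) -> [35]
enqueue(33) -> [35, 33]
enqueue(13) -> [35, 33, 13]
dequeue()->35, [33, 13]
dequeue()->33, [13]
dequeue()->13, []

Final queue: []


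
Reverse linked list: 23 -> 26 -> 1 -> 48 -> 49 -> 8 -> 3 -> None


Step 1: curr=23, set curr.next=prev(None) | reversed so far: 23
Step 2: curr=26, set curr.next=prev(23) | reversed so far: 26 -> 23
Step 3: curr=1, set curr.next=prev(26) | reversed so far: 1 -> 26 -> 23
Step 4: curr=48, set curr.next=prev(1) | reversed so far: 48 -> 1 -> 26 -> 23
Step 5: curr=49, set curr.next=prev(48) | reversed so far: 49 -> 48 -> 1 -> 26 -> 23
Step 6: curr=8, set curr.next=prev(49) | reversed so far: 8 -> 49 -> 48 -> 1 -> 26 -> 23
Step 7: curr=3, set curr.next=prev(8) | reversed so far: 3 -> 8 -> 49 -> 48 -> 1 -> 26 -> 23

3 -> 8 -> 49 -> 48 -> 1 -> 26 -> 23 -> None


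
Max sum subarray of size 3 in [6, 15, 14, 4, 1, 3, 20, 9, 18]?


[0:3]: 35
[1:4]: 33
[2:5]: 19
[3:6]: 8
[4:7]: 24
[5:8]: 32
[6:9]: 47

Max: 47 at [6:9]


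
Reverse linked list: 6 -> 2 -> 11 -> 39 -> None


Step 1: curr=6, set curr.next=prev(None) | reversed so far: 6
Step 2: curr=2, set curr.next=prev(6) | reversed so far: 2 -> 6
Step 3: curr=11, set curr.next=prev(2) | reversed so far: 11 -> 2 -> 6
Step 4: curr=39, set curr.next=prev(11) | reversed so far: 39 -> 11 -> 2 -> 6

39 -> 11 -> 2 -> 6 -> None


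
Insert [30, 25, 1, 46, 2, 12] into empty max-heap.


Insert 30: [30]
Insert 25: [30, 25]
Insert 1: [30, 25, 1]
Insert 46: [46, 30, 1, 25]
Insert 2: [46, 30, 1, 25, 2]
Insert 12: [46, 30, 12, 25, 2, 1]

Final heap: [46, 30, 12, 25, 2, 1]


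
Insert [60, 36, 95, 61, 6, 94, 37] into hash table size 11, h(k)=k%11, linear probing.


Insert 60: h=5 -> slot 5
Insert 36: h=3 -> slot 3
Insert 95: h=7 -> slot 7
Insert 61: h=6 -> slot 6
Insert 6: h=6, 2 probes -> slot 8
Insert 94: h=6, 3 probes -> slot 9
Insert 37: h=4 -> slot 4

Table: [None, None, None, 36, 37, 60, 61, 95, 6, 94, None]


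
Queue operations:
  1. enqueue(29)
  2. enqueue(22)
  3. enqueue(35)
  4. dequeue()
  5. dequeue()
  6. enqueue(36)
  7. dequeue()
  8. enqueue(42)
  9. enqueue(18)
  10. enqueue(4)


enqueue(29) -> [29]
enqueue(22) -> [29, 22]
enqueue(35) -> [29, 22, 35]
dequeue()->29, [22, 35]
dequeue()->22, [35]
enqueue(36) -> [35, 36]
dequeue()->35, [36]
enqueue(42) -> [36, 42]
enqueue(18) -> [36, 42, 18]
enqueue(4) -> [36, 42, 18, 4]

Final queue: [36, 42, 18, 4]


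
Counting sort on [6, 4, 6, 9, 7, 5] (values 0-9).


Input: [6, 4, 6, 9, 7, 5]
Counts: [0, 0, 0, 0, 1, 1, 2, 1, 0, 1]

Sorted: [4, 5, 6, 6, 7, 9]


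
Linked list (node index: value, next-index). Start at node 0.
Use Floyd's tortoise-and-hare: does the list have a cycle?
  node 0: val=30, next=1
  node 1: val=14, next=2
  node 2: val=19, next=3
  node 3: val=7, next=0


Floyd's tortoise (slow, +1) and hare (fast, +2):
  init: slow=0, fast=0
  step 1: slow=1, fast=2
  step 2: slow=2, fast=0
  step 3: slow=3, fast=2
  step 4: slow=0, fast=0
  slow == fast at node 0: cycle detected

Cycle: yes


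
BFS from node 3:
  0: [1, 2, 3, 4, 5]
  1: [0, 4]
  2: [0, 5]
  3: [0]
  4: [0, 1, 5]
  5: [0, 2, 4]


Visit 3, enqueue [0]
Visit 0, enqueue [1, 2, 4, 5]
Visit 1, enqueue []
Visit 2, enqueue []
Visit 4, enqueue []
Visit 5, enqueue []

BFS order: [3, 0, 1, 2, 4, 5]


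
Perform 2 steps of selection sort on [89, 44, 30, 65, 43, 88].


Initial: [89, 44, 30, 65, 43, 88]
Step 1: min=30 at 2
  Swap: [30, 44, 89, 65, 43, 88]
Step 2: min=43 at 4
  Swap: [30, 43, 89, 65, 44, 88]

After 2 steps: [30, 43, 89, 65, 44, 88]


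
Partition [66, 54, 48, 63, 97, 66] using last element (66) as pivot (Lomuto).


Pivot: 66
  66 <= 66: advance i (no swap)
  54 <= 66: advance i (no swap)
  48 <= 66: advance i (no swap)
  63 <= 66: advance i (no swap)
Place pivot at 4: [66, 54, 48, 63, 66, 97]

Partitioned: [66, 54, 48, 63, 66, 97]


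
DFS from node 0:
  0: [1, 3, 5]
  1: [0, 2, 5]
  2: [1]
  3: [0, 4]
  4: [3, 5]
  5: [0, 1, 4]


Visit 0, push [5, 3, 1]
Visit 1, push [5, 2]
Visit 2, push []
Visit 5, push [4]
Visit 4, push [3]
Visit 3, push []

DFS order: [0, 1, 2, 5, 4, 3]


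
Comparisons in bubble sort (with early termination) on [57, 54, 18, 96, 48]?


Algorithm: bubble sort (with early termination)
Input: [57, 54, 18, 96, 48]
Sorted: [18, 48, 54, 57, 96]

10


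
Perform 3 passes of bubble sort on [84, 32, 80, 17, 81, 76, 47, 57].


Initial: [84, 32, 80, 17, 81, 76, 47, 57]
Pass 1: [32, 80, 17, 81, 76, 47, 57, 84] (7 swaps)
Pass 2: [32, 17, 80, 76, 47, 57, 81, 84] (4 swaps)
Pass 3: [17, 32, 76, 47, 57, 80, 81, 84] (4 swaps)

After 3 passes: [17, 32, 76, 47, 57, 80, 81, 84]


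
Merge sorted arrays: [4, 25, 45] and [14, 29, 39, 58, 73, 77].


Take 4 from A
Take 14 from B
Take 25 from A
Take 29 from B
Take 39 from B
Take 45 from A

Merged: [4, 14, 25, 29, 39, 45, 58, 73, 77]


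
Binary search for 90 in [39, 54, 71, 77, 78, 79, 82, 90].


Step 1: lo=0, hi=7, mid=3, val=77
Step 2: lo=4, hi=7, mid=5, val=79
Step 3: lo=6, hi=7, mid=6, val=82
Step 4: lo=7, hi=7, mid=7, val=90

Found at index 7


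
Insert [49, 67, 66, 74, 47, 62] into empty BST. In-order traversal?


Insert 49: root
Insert 67: R from 49
Insert 66: R from 49 -> L from 67
Insert 74: R from 49 -> R from 67
Insert 47: L from 49
Insert 62: R from 49 -> L from 67 -> L from 66

In-order: [47, 49, 62, 66, 67, 74]


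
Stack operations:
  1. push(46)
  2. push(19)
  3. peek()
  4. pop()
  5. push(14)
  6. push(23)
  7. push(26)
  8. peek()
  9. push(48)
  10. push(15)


push(46) -> [46]
push(19) -> [46, 19]
peek()->19
pop()->19, [46]
push(14) -> [46, 14]
push(23) -> [46, 14, 23]
push(26) -> [46, 14, 23, 26]
peek()->26
push(48) -> [46, 14, 23, 26, 48]
push(15) -> [46, 14, 23, 26, 48, 15]

Final stack: [46, 14, 23, 26, 48, 15]


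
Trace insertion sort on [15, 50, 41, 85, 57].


Initial: [15, 50, 41, 85, 57]
Insert 50: [15, 50, 41, 85, 57]
Insert 41: [15, 41, 50, 85, 57]
Insert 85: [15, 41, 50, 85, 57]
Insert 57: [15, 41, 50, 57, 85]

Sorted: [15, 41, 50, 57, 85]


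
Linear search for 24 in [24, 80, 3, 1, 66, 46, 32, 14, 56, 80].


i=0: 24==24 found!

Found at 0, 1 comps


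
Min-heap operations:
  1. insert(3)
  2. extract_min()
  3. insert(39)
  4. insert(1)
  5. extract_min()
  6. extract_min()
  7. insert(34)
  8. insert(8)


insert(3) -> [3]
extract_min()->3, []
insert(39) -> [39]
insert(1) -> [1, 39]
extract_min()->1, [39]
extract_min()->39, []
insert(34) -> [34]
insert(8) -> [8, 34]

Final heap: [8, 34]


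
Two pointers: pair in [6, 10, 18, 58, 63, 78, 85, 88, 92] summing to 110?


lo=0(6)+hi=8(92)=98
lo=1(10)+hi=8(92)=102
lo=2(18)+hi=8(92)=110

Yes: 18+92=110


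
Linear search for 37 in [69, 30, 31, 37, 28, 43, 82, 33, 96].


i=0: 69!=37
i=1: 30!=37
i=2: 31!=37
i=3: 37==37 found!

Found at 3, 4 comps


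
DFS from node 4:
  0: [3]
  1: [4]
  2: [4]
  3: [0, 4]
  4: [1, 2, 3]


Visit 4, push [3, 2, 1]
Visit 1, push []
Visit 2, push []
Visit 3, push [0]
Visit 0, push []

DFS order: [4, 1, 2, 3, 0]


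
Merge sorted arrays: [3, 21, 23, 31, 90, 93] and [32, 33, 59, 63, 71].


Take 3 from A
Take 21 from A
Take 23 from A
Take 31 from A
Take 32 from B
Take 33 from B
Take 59 from B
Take 63 from B
Take 71 from B

Merged: [3, 21, 23, 31, 32, 33, 59, 63, 71, 90, 93]


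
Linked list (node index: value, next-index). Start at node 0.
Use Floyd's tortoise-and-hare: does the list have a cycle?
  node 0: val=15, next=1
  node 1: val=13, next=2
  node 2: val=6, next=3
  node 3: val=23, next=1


Floyd's tortoise (slow, +1) and hare (fast, +2):
  init: slow=0, fast=0
  step 1: slow=1, fast=2
  step 2: slow=2, fast=1
  step 3: slow=3, fast=3
  slow == fast at node 3: cycle detected

Cycle: yes


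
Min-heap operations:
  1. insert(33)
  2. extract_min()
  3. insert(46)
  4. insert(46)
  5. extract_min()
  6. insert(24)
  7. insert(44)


insert(33) -> [33]
extract_min()->33, []
insert(46) -> [46]
insert(46) -> [46, 46]
extract_min()->46, [46]
insert(24) -> [24, 46]
insert(44) -> [24, 46, 44]

Final heap: [24, 46, 44]


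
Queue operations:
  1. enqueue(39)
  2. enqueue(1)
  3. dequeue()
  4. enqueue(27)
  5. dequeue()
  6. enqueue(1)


enqueue(39) -> [39]
enqueue(1) -> [39, 1]
dequeue()->39, [1]
enqueue(27) -> [1, 27]
dequeue()->1, [27]
enqueue(1) -> [27, 1]

Final queue: [27, 1]


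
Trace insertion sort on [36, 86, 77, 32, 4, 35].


Initial: [36, 86, 77, 32, 4, 35]
Insert 86: [36, 86, 77, 32, 4, 35]
Insert 77: [36, 77, 86, 32, 4, 35]
Insert 32: [32, 36, 77, 86, 4, 35]
Insert 4: [4, 32, 36, 77, 86, 35]
Insert 35: [4, 32, 35, 36, 77, 86]

Sorted: [4, 32, 35, 36, 77, 86]


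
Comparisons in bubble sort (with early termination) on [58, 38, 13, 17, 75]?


Algorithm: bubble sort (with early termination)
Input: [58, 38, 13, 17, 75]
Sorted: [13, 17, 38, 58, 75]

9


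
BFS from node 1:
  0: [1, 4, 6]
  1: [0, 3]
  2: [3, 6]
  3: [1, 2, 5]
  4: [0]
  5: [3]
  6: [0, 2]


Visit 1, enqueue [0, 3]
Visit 0, enqueue [4, 6]
Visit 3, enqueue [2, 5]
Visit 4, enqueue []
Visit 6, enqueue []
Visit 2, enqueue []
Visit 5, enqueue []

BFS order: [1, 0, 3, 4, 6, 2, 5]


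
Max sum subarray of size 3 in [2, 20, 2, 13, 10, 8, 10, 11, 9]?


[0:3]: 24
[1:4]: 35
[2:5]: 25
[3:6]: 31
[4:7]: 28
[5:8]: 29
[6:9]: 30

Max: 35 at [1:4]


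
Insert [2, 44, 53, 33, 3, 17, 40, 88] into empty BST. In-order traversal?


Insert 2: root
Insert 44: R from 2
Insert 53: R from 2 -> R from 44
Insert 33: R from 2 -> L from 44
Insert 3: R from 2 -> L from 44 -> L from 33
Insert 17: R from 2 -> L from 44 -> L from 33 -> R from 3
Insert 40: R from 2 -> L from 44 -> R from 33
Insert 88: R from 2 -> R from 44 -> R from 53

In-order: [2, 3, 17, 33, 40, 44, 53, 88]


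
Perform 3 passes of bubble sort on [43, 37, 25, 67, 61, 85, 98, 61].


Initial: [43, 37, 25, 67, 61, 85, 98, 61]
Pass 1: [37, 25, 43, 61, 67, 85, 61, 98] (4 swaps)
Pass 2: [25, 37, 43, 61, 67, 61, 85, 98] (2 swaps)
Pass 3: [25, 37, 43, 61, 61, 67, 85, 98] (1 swaps)

After 3 passes: [25, 37, 43, 61, 61, 67, 85, 98]


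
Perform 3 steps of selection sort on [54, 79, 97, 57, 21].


Initial: [54, 79, 97, 57, 21]
Step 1: min=21 at 4
  Swap: [21, 79, 97, 57, 54]
Step 2: min=54 at 4
  Swap: [21, 54, 97, 57, 79]
Step 3: min=57 at 3
  Swap: [21, 54, 57, 97, 79]

After 3 steps: [21, 54, 57, 97, 79]


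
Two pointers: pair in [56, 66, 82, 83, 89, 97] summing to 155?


lo=0(56)+hi=5(97)=153
lo=1(66)+hi=5(97)=163
lo=1(66)+hi=4(89)=155

Yes: 66+89=155


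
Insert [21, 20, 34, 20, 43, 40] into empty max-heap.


Insert 21: [21]
Insert 20: [21, 20]
Insert 34: [34, 20, 21]
Insert 20: [34, 20, 21, 20]
Insert 43: [43, 34, 21, 20, 20]
Insert 40: [43, 34, 40, 20, 20, 21]

Final heap: [43, 34, 40, 20, 20, 21]


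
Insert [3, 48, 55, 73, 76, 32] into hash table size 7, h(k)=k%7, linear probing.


Insert 3: h=3 -> slot 3
Insert 48: h=6 -> slot 6
Insert 55: h=6, 1 probes -> slot 0
Insert 73: h=3, 1 probes -> slot 4
Insert 76: h=6, 2 probes -> slot 1
Insert 32: h=4, 1 probes -> slot 5

Table: [55, 76, None, 3, 73, 32, 48]


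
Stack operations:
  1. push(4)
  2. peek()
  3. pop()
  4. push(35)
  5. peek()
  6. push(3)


push(4) -> [4]
peek()->4
pop()->4, []
push(35) -> [35]
peek()->35
push(3) -> [35, 3]

Final stack: [35, 3]


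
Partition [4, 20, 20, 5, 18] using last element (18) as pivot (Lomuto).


Pivot: 18
  4 <= 18: advance i (no swap)
  5 <= 18: swap -> [4, 5, 20, 20, 18]
Place pivot at 2: [4, 5, 18, 20, 20]

Partitioned: [4, 5, 18, 20, 20]


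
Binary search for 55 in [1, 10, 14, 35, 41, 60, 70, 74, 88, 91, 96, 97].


Step 1: lo=0, hi=11, mid=5, val=60
Step 2: lo=0, hi=4, mid=2, val=14
Step 3: lo=3, hi=4, mid=3, val=35
Step 4: lo=4, hi=4, mid=4, val=41

Not found


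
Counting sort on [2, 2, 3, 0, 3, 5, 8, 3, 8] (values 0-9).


Input: [2, 2, 3, 0, 3, 5, 8, 3, 8]
Counts: [1, 0, 2, 3, 0, 1, 0, 0, 2, 0]

Sorted: [0, 2, 2, 3, 3, 3, 5, 8, 8]


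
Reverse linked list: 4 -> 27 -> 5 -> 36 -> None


Step 1: curr=4, set curr.next=prev(None) | reversed so far: 4
Step 2: curr=27, set curr.next=prev(4) | reversed so far: 27 -> 4
Step 3: curr=5, set curr.next=prev(27) | reversed so far: 5 -> 27 -> 4
Step 4: curr=36, set curr.next=prev(5) | reversed so far: 36 -> 5 -> 27 -> 4

36 -> 5 -> 27 -> 4 -> None


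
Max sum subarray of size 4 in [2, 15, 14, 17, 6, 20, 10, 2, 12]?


[0:4]: 48
[1:5]: 52
[2:6]: 57
[3:7]: 53
[4:8]: 38
[5:9]: 44

Max: 57 at [2:6]


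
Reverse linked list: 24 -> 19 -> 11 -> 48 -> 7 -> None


Step 1: curr=24, set curr.next=prev(None) | reversed so far: 24
Step 2: curr=19, set curr.next=prev(24) | reversed so far: 19 -> 24
Step 3: curr=11, set curr.next=prev(19) | reversed so far: 11 -> 19 -> 24
Step 4: curr=48, set curr.next=prev(11) | reversed so far: 48 -> 11 -> 19 -> 24
Step 5: curr=7, set curr.next=prev(48) | reversed so far: 7 -> 48 -> 11 -> 19 -> 24

7 -> 48 -> 11 -> 19 -> 24 -> None


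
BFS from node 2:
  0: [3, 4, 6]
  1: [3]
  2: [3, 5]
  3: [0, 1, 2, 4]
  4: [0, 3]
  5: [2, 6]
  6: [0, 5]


Visit 2, enqueue [3, 5]
Visit 3, enqueue [0, 1, 4]
Visit 5, enqueue [6]
Visit 0, enqueue []
Visit 1, enqueue []
Visit 4, enqueue []
Visit 6, enqueue []

BFS order: [2, 3, 5, 0, 1, 4, 6]


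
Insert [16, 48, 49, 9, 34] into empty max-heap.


Insert 16: [16]
Insert 48: [48, 16]
Insert 49: [49, 16, 48]
Insert 9: [49, 16, 48, 9]
Insert 34: [49, 34, 48, 9, 16]

Final heap: [49, 34, 48, 9, 16]


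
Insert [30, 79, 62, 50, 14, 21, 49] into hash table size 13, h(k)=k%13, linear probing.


Insert 30: h=4 -> slot 4
Insert 79: h=1 -> slot 1
Insert 62: h=10 -> slot 10
Insert 50: h=11 -> slot 11
Insert 14: h=1, 1 probes -> slot 2
Insert 21: h=8 -> slot 8
Insert 49: h=10, 2 probes -> slot 12

Table: [None, 79, 14, None, 30, None, None, None, 21, None, 62, 50, 49]


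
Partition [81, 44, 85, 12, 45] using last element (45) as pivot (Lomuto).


Pivot: 45
  44 <= 45: swap -> [44, 81, 85, 12, 45]
  12 <= 45: swap -> [44, 12, 85, 81, 45]
Place pivot at 2: [44, 12, 45, 81, 85]

Partitioned: [44, 12, 45, 81, 85]


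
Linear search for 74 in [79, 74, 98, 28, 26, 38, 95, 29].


i=0: 79!=74
i=1: 74==74 found!

Found at 1, 2 comps


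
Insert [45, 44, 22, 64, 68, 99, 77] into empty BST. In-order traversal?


Insert 45: root
Insert 44: L from 45
Insert 22: L from 45 -> L from 44
Insert 64: R from 45
Insert 68: R from 45 -> R from 64
Insert 99: R from 45 -> R from 64 -> R from 68
Insert 77: R from 45 -> R from 64 -> R from 68 -> L from 99

In-order: [22, 44, 45, 64, 68, 77, 99]


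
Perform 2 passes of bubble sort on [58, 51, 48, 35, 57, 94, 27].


Initial: [58, 51, 48, 35, 57, 94, 27]
Pass 1: [51, 48, 35, 57, 58, 27, 94] (5 swaps)
Pass 2: [48, 35, 51, 57, 27, 58, 94] (3 swaps)

After 2 passes: [48, 35, 51, 57, 27, 58, 94]


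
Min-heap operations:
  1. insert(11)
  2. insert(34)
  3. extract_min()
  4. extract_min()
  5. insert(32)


insert(11) -> [11]
insert(34) -> [11, 34]
extract_min()->11, [34]
extract_min()->34, []
insert(32) -> [32]

Final heap: [32]


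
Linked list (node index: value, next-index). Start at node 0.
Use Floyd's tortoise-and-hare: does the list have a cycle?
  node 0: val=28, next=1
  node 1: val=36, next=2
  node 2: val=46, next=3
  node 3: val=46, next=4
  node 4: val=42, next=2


Floyd's tortoise (slow, +1) and hare (fast, +2):
  init: slow=0, fast=0
  step 1: slow=1, fast=2
  step 2: slow=2, fast=4
  step 3: slow=3, fast=3
  slow == fast at node 3: cycle detected

Cycle: yes


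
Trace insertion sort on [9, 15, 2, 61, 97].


Initial: [9, 15, 2, 61, 97]
Insert 15: [9, 15, 2, 61, 97]
Insert 2: [2, 9, 15, 61, 97]
Insert 61: [2, 9, 15, 61, 97]
Insert 97: [2, 9, 15, 61, 97]

Sorted: [2, 9, 15, 61, 97]


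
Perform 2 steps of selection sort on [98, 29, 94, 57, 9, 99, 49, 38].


Initial: [98, 29, 94, 57, 9, 99, 49, 38]
Step 1: min=9 at 4
  Swap: [9, 29, 94, 57, 98, 99, 49, 38]
Step 2: min=29 at 1
  Swap: [9, 29, 94, 57, 98, 99, 49, 38]

After 2 steps: [9, 29, 94, 57, 98, 99, 49, 38]


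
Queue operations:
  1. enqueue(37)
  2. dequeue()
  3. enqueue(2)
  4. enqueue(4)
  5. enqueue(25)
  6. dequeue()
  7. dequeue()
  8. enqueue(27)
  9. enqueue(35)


enqueue(37) -> [37]
dequeue()->37, []
enqueue(2) -> [2]
enqueue(4) -> [2, 4]
enqueue(25) -> [2, 4, 25]
dequeue()->2, [4, 25]
dequeue()->4, [25]
enqueue(27) -> [25, 27]
enqueue(35) -> [25, 27, 35]

Final queue: [25, 27, 35]


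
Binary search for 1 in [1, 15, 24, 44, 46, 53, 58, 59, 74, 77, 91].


Step 1: lo=0, hi=10, mid=5, val=53
Step 2: lo=0, hi=4, mid=2, val=24
Step 3: lo=0, hi=1, mid=0, val=1

Found at index 0


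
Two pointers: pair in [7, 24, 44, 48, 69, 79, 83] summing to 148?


lo=0(7)+hi=6(83)=90
lo=1(24)+hi=6(83)=107
lo=2(44)+hi=6(83)=127
lo=3(48)+hi=6(83)=131
lo=4(69)+hi=6(83)=152
lo=4(69)+hi=5(79)=148

Yes: 69+79=148


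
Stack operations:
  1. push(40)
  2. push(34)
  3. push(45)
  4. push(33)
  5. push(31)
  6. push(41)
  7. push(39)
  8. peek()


push(40) -> [40]
push(34) -> [40, 34]
push(45) -> [40, 34, 45]
push(33) -> [40, 34, 45, 33]
push(31) -> [40, 34, 45, 33, 31]
push(41) -> [40, 34, 45, 33, 31, 41]
push(39) -> [40, 34, 45, 33, 31, 41, 39]
peek()->39

Final stack: [40, 34, 45, 33, 31, 41, 39]


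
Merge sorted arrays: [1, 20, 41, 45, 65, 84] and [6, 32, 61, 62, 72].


Take 1 from A
Take 6 from B
Take 20 from A
Take 32 from B
Take 41 from A
Take 45 from A
Take 61 from B
Take 62 from B
Take 65 from A
Take 72 from B

Merged: [1, 6, 20, 32, 41, 45, 61, 62, 65, 72, 84]


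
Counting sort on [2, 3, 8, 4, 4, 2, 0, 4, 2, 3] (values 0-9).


Input: [2, 3, 8, 4, 4, 2, 0, 4, 2, 3]
Counts: [1, 0, 3, 2, 3, 0, 0, 0, 1, 0]

Sorted: [0, 2, 2, 2, 3, 3, 4, 4, 4, 8]


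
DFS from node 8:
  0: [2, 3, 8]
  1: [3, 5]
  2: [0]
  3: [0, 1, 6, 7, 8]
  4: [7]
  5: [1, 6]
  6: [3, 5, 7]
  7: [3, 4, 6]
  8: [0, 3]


Visit 8, push [3, 0]
Visit 0, push [3, 2]
Visit 2, push []
Visit 3, push [7, 6, 1]
Visit 1, push [5]
Visit 5, push [6]
Visit 6, push [7]
Visit 7, push [4]
Visit 4, push []

DFS order: [8, 0, 2, 3, 1, 5, 6, 7, 4]


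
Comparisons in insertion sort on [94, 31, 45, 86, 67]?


Algorithm: insertion sort
Input: [94, 31, 45, 86, 67]
Sorted: [31, 45, 67, 86, 94]

8


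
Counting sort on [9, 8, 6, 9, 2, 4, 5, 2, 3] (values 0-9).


Input: [9, 8, 6, 9, 2, 4, 5, 2, 3]
Counts: [0, 0, 2, 1, 1, 1, 1, 0, 1, 2]

Sorted: [2, 2, 3, 4, 5, 6, 8, 9, 9]


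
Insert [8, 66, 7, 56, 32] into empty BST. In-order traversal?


Insert 8: root
Insert 66: R from 8
Insert 7: L from 8
Insert 56: R from 8 -> L from 66
Insert 32: R from 8 -> L from 66 -> L from 56

In-order: [7, 8, 32, 56, 66]


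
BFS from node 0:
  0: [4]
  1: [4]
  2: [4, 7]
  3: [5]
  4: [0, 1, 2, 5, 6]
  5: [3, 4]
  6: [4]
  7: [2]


Visit 0, enqueue [4]
Visit 4, enqueue [1, 2, 5, 6]
Visit 1, enqueue []
Visit 2, enqueue [7]
Visit 5, enqueue [3]
Visit 6, enqueue []
Visit 7, enqueue []
Visit 3, enqueue []

BFS order: [0, 4, 1, 2, 5, 6, 7, 3]


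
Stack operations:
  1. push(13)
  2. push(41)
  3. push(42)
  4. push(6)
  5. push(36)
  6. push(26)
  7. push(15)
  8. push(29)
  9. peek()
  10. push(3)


push(13) -> [13]
push(41) -> [13, 41]
push(42) -> [13, 41, 42]
push(6) -> [13, 41, 42, 6]
push(36) -> [13, 41, 42, 6, 36]
push(26) -> [13, 41, 42, 6, 36, 26]
push(15) -> [13, 41, 42, 6, 36, 26, 15]
push(29) -> [13, 41, 42, 6, 36, 26, 15, 29]
peek()->29
push(3) -> [13, 41, 42, 6, 36, 26, 15, 29, 3]

Final stack: [13, 41, 42, 6, 36, 26, 15, 29, 3]


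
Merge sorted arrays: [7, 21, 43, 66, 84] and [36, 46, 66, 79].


Take 7 from A
Take 21 from A
Take 36 from B
Take 43 from A
Take 46 from B
Take 66 from A
Take 66 from B
Take 79 from B

Merged: [7, 21, 36, 43, 46, 66, 66, 79, 84]


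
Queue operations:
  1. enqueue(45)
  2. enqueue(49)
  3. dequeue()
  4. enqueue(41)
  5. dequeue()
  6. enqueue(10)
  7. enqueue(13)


enqueue(45) -> [45]
enqueue(49) -> [45, 49]
dequeue()->45, [49]
enqueue(41) -> [49, 41]
dequeue()->49, [41]
enqueue(10) -> [41, 10]
enqueue(13) -> [41, 10, 13]

Final queue: [41, 10, 13]


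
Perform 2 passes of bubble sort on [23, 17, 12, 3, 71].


Initial: [23, 17, 12, 3, 71]
Pass 1: [17, 12, 3, 23, 71] (3 swaps)
Pass 2: [12, 3, 17, 23, 71] (2 swaps)

After 2 passes: [12, 3, 17, 23, 71]


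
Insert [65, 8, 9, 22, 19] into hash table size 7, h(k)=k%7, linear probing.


Insert 65: h=2 -> slot 2
Insert 8: h=1 -> slot 1
Insert 9: h=2, 1 probes -> slot 3
Insert 22: h=1, 3 probes -> slot 4
Insert 19: h=5 -> slot 5

Table: [None, 8, 65, 9, 22, 19, None]


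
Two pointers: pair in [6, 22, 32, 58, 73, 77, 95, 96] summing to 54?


lo=0(6)+hi=7(96)=102
lo=0(6)+hi=6(95)=101
lo=0(6)+hi=5(77)=83
lo=0(6)+hi=4(73)=79
lo=0(6)+hi=3(58)=64
lo=0(6)+hi=2(32)=38
lo=1(22)+hi=2(32)=54

Yes: 22+32=54


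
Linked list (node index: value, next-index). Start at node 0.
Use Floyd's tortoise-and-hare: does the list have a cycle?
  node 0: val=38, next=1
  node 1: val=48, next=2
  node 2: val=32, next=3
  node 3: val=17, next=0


Floyd's tortoise (slow, +1) and hare (fast, +2):
  init: slow=0, fast=0
  step 1: slow=1, fast=2
  step 2: slow=2, fast=0
  step 3: slow=3, fast=2
  step 4: slow=0, fast=0
  slow == fast at node 0: cycle detected

Cycle: yes


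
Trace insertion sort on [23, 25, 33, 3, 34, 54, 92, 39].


Initial: [23, 25, 33, 3, 34, 54, 92, 39]
Insert 25: [23, 25, 33, 3, 34, 54, 92, 39]
Insert 33: [23, 25, 33, 3, 34, 54, 92, 39]
Insert 3: [3, 23, 25, 33, 34, 54, 92, 39]
Insert 34: [3, 23, 25, 33, 34, 54, 92, 39]
Insert 54: [3, 23, 25, 33, 34, 54, 92, 39]
Insert 92: [3, 23, 25, 33, 34, 54, 92, 39]
Insert 39: [3, 23, 25, 33, 34, 39, 54, 92]

Sorted: [3, 23, 25, 33, 34, 39, 54, 92]


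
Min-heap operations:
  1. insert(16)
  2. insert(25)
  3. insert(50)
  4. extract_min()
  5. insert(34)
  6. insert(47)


insert(16) -> [16]
insert(25) -> [16, 25]
insert(50) -> [16, 25, 50]
extract_min()->16, [25, 50]
insert(34) -> [25, 50, 34]
insert(47) -> [25, 47, 34, 50]

Final heap: [25, 47, 34, 50]


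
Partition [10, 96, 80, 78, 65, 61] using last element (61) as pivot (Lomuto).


Pivot: 61
  10 <= 61: advance i (no swap)
Place pivot at 1: [10, 61, 80, 78, 65, 96]

Partitioned: [10, 61, 80, 78, 65, 96]


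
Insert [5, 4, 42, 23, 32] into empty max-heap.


Insert 5: [5]
Insert 4: [5, 4]
Insert 42: [42, 4, 5]
Insert 23: [42, 23, 5, 4]
Insert 32: [42, 32, 5, 4, 23]

Final heap: [42, 32, 5, 4, 23]


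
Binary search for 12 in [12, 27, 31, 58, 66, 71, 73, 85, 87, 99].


Step 1: lo=0, hi=9, mid=4, val=66
Step 2: lo=0, hi=3, mid=1, val=27
Step 3: lo=0, hi=0, mid=0, val=12

Found at index 0


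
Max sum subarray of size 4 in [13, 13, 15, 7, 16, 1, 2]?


[0:4]: 48
[1:5]: 51
[2:6]: 39
[3:7]: 26

Max: 51 at [1:5]


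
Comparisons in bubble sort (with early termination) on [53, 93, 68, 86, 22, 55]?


Algorithm: bubble sort (with early termination)
Input: [53, 93, 68, 86, 22, 55]
Sorted: [22, 53, 55, 68, 86, 93]

15


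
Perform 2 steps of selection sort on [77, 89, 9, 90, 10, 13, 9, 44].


Initial: [77, 89, 9, 90, 10, 13, 9, 44]
Step 1: min=9 at 2
  Swap: [9, 89, 77, 90, 10, 13, 9, 44]
Step 2: min=9 at 6
  Swap: [9, 9, 77, 90, 10, 13, 89, 44]

After 2 steps: [9, 9, 77, 90, 10, 13, 89, 44]


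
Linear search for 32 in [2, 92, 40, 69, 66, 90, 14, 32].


i=0: 2!=32
i=1: 92!=32
i=2: 40!=32
i=3: 69!=32
i=4: 66!=32
i=5: 90!=32
i=6: 14!=32
i=7: 32==32 found!

Found at 7, 8 comps


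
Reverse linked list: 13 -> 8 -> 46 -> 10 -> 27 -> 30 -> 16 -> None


Step 1: curr=13, set curr.next=prev(None) | reversed so far: 13
Step 2: curr=8, set curr.next=prev(13) | reversed so far: 8 -> 13
Step 3: curr=46, set curr.next=prev(8) | reversed so far: 46 -> 8 -> 13
Step 4: curr=10, set curr.next=prev(46) | reversed so far: 10 -> 46 -> 8 -> 13
Step 5: curr=27, set curr.next=prev(10) | reversed so far: 27 -> 10 -> 46 -> 8 -> 13
Step 6: curr=30, set curr.next=prev(27) | reversed so far: 30 -> 27 -> 10 -> 46 -> 8 -> 13
Step 7: curr=16, set curr.next=prev(30) | reversed so far: 16 -> 30 -> 27 -> 10 -> 46 -> 8 -> 13

16 -> 30 -> 27 -> 10 -> 46 -> 8 -> 13 -> None


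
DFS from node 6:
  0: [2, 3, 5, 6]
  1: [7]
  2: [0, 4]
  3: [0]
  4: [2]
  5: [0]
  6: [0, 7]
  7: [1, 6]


Visit 6, push [7, 0]
Visit 0, push [5, 3, 2]
Visit 2, push [4]
Visit 4, push []
Visit 3, push []
Visit 5, push []
Visit 7, push [1]
Visit 1, push []

DFS order: [6, 0, 2, 4, 3, 5, 7, 1]


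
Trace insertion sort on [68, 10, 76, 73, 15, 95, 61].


Initial: [68, 10, 76, 73, 15, 95, 61]
Insert 10: [10, 68, 76, 73, 15, 95, 61]
Insert 76: [10, 68, 76, 73, 15, 95, 61]
Insert 73: [10, 68, 73, 76, 15, 95, 61]
Insert 15: [10, 15, 68, 73, 76, 95, 61]
Insert 95: [10, 15, 68, 73, 76, 95, 61]
Insert 61: [10, 15, 61, 68, 73, 76, 95]

Sorted: [10, 15, 61, 68, 73, 76, 95]


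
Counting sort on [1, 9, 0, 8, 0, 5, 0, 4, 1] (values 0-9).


Input: [1, 9, 0, 8, 0, 5, 0, 4, 1]
Counts: [3, 2, 0, 0, 1, 1, 0, 0, 1, 1]

Sorted: [0, 0, 0, 1, 1, 4, 5, 8, 9]


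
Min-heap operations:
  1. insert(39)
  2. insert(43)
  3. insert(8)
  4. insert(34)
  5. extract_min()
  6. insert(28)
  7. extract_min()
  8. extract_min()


insert(39) -> [39]
insert(43) -> [39, 43]
insert(8) -> [8, 43, 39]
insert(34) -> [8, 34, 39, 43]
extract_min()->8, [34, 43, 39]
insert(28) -> [28, 34, 39, 43]
extract_min()->28, [34, 43, 39]
extract_min()->34, [39, 43]

Final heap: [39, 43]


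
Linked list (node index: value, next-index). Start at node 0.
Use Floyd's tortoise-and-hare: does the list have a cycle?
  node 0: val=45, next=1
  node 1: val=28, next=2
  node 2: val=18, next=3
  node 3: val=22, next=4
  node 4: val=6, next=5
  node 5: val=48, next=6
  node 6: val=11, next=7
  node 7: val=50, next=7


Floyd's tortoise (slow, +1) and hare (fast, +2):
  init: slow=0, fast=0
  step 1: slow=1, fast=2
  step 2: slow=2, fast=4
  step 3: slow=3, fast=6
  step 4: slow=4, fast=7
  step 5: slow=5, fast=7
  step 6: slow=6, fast=7
  step 7: slow=7, fast=7
  slow == fast at node 7: cycle detected

Cycle: yes


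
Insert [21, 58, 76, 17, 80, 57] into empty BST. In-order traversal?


Insert 21: root
Insert 58: R from 21
Insert 76: R from 21 -> R from 58
Insert 17: L from 21
Insert 80: R from 21 -> R from 58 -> R from 76
Insert 57: R from 21 -> L from 58

In-order: [17, 21, 57, 58, 76, 80]


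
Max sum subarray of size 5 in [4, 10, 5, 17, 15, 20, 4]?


[0:5]: 51
[1:6]: 67
[2:7]: 61

Max: 67 at [1:6]


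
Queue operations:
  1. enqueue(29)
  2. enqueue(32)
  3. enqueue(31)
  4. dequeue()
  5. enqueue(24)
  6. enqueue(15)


enqueue(29) -> [29]
enqueue(32) -> [29, 32]
enqueue(31) -> [29, 32, 31]
dequeue()->29, [32, 31]
enqueue(24) -> [32, 31, 24]
enqueue(15) -> [32, 31, 24, 15]

Final queue: [32, 31, 24, 15]


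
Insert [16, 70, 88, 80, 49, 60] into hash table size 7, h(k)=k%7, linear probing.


Insert 16: h=2 -> slot 2
Insert 70: h=0 -> slot 0
Insert 88: h=4 -> slot 4
Insert 80: h=3 -> slot 3
Insert 49: h=0, 1 probes -> slot 1
Insert 60: h=4, 1 probes -> slot 5

Table: [70, 49, 16, 80, 88, 60, None]


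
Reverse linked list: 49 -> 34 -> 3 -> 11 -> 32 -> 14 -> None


Step 1: curr=49, set curr.next=prev(None) | reversed so far: 49
Step 2: curr=34, set curr.next=prev(49) | reversed so far: 34 -> 49
Step 3: curr=3, set curr.next=prev(34) | reversed so far: 3 -> 34 -> 49
Step 4: curr=11, set curr.next=prev(3) | reversed so far: 11 -> 3 -> 34 -> 49
Step 5: curr=32, set curr.next=prev(11) | reversed so far: 32 -> 11 -> 3 -> 34 -> 49
Step 6: curr=14, set curr.next=prev(32) | reversed so far: 14 -> 32 -> 11 -> 3 -> 34 -> 49

14 -> 32 -> 11 -> 3 -> 34 -> 49 -> None


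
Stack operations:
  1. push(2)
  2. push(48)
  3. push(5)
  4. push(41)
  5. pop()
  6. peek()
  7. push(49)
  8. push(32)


push(2) -> [2]
push(48) -> [2, 48]
push(5) -> [2, 48, 5]
push(41) -> [2, 48, 5, 41]
pop()->41, [2, 48, 5]
peek()->5
push(49) -> [2, 48, 5, 49]
push(32) -> [2, 48, 5, 49, 32]

Final stack: [2, 48, 5, 49, 32]


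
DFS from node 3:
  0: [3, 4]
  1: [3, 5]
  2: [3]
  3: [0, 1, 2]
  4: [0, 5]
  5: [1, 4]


Visit 3, push [2, 1, 0]
Visit 0, push [4]
Visit 4, push [5]
Visit 5, push [1]
Visit 1, push []
Visit 2, push []

DFS order: [3, 0, 4, 5, 1, 2]


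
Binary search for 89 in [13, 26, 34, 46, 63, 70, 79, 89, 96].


Step 1: lo=0, hi=8, mid=4, val=63
Step 2: lo=5, hi=8, mid=6, val=79
Step 3: lo=7, hi=8, mid=7, val=89

Found at index 7


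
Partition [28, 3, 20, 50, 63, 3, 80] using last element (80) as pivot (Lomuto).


Pivot: 80
  28 <= 80: advance i (no swap)
  3 <= 80: advance i (no swap)
  20 <= 80: advance i (no swap)
  50 <= 80: advance i (no swap)
  63 <= 80: advance i (no swap)
  3 <= 80: advance i (no swap)
Place pivot at 6: [28, 3, 20, 50, 63, 3, 80]

Partitioned: [28, 3, 20, 50, 63, 3, 80]


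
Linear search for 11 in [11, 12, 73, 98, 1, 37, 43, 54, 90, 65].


i=0: 11==11 found!

Found at 0, 1 comps


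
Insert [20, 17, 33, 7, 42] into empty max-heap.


Insert 20: [20]
Insert 17: [20, 17]
Insert 33: [33, 17, 20]
Insert 7: [33, 17, 20, 7]
Insert 42: [42, 33, 20, 7, 17]

Final heap: [42, 33, 20, 7, 17]


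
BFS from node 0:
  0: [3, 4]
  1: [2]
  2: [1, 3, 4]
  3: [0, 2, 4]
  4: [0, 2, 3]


Visit 0, enqueue [3, 4]
Visit 3, enqueue [2]
Visit 4, enqueue []
Visit 2, enqueue [1]
Visit 1, enqueue []

BFS order: [0, 3, 4, 2, 1]


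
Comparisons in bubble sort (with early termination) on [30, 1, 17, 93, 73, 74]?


Algorithm: bubble sort (with early termination)
Input: [30, 1, 17, 93, 73, 74]
Sorted: [1, 17, 30, 73, 74, 93]

9


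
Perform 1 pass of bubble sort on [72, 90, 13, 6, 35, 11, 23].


Initial: [72, 90, 13, 6, 35, 11, 23]
Pass 1: [72, 13, 6, 35, 11, 23, 90] (5 swaps)

After 1 pass: [72, 13, 6, 35, 11, 23, 90]


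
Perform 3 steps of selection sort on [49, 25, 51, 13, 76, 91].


Initial: [49, 25, 51, 13, 76, 91]
Step 1: min=13 at 3
  Swap: [13, 25, 51, 49, 76, 91]
Step 2: min=25 at 1
  Swap: [13, 25, 51, 49, 76, 91]
Step 3: min=49 at 3
  Swap: [13, 25, 49, 51, 76, 91]

After 3 steps: [13, 25, 49, 51, 76, 91]
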